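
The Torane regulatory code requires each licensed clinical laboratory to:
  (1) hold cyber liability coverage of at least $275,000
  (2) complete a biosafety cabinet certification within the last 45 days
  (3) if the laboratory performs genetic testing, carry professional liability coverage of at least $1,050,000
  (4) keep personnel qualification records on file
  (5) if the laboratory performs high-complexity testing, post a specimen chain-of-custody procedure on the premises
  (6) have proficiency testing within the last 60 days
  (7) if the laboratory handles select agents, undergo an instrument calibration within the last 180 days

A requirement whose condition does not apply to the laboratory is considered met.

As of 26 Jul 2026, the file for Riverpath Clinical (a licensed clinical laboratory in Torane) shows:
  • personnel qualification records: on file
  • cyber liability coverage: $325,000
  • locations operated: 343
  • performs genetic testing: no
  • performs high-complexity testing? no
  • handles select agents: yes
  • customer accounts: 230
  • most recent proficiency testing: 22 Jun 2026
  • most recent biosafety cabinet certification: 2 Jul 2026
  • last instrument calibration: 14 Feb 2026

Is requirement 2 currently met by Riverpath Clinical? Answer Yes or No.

2. biosafety cabinet certification 24 days ago vs limit 45 → met

Yes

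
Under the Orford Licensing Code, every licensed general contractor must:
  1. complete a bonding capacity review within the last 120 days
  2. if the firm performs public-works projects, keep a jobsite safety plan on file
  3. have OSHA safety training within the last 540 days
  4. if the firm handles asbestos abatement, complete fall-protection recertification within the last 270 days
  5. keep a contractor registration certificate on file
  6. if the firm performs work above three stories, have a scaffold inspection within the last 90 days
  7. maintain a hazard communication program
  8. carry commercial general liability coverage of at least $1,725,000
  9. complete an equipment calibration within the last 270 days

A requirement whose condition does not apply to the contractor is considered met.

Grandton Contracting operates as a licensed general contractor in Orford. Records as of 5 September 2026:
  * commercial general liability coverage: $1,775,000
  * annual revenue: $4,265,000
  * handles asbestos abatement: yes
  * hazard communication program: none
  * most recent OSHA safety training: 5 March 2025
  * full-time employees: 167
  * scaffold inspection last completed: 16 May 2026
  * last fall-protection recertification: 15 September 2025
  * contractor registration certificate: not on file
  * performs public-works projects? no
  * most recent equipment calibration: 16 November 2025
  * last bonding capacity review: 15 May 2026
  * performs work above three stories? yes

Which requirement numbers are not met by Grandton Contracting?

3, 4, 5, 6, 7, 9

1. bonding capacity review 113 days ago vs limit 120 → met
2. condition 'performs public-works projects' does not hold → requirement n/a → met
3. OSHA safety training 549 days ago vs limit 540 → not met
4. condition 'handles asbestos abatement' holds; fall-protection recertification 355 days ago vs limit 270 → not met
5. contractor registration certificate absent → not met
6. condition 'performs work above three stories' holds; scaffold inspection 112 days ago vs limit 90 → not met
7. hazard communication program absent → not met
8. commercial general liability coverage $1,775,000 ≥ $1,725,000 → met
9. equipment calibration 293 days ago vs limit 270 → not met
Not met: 3, 4, 5, 6, 7, 9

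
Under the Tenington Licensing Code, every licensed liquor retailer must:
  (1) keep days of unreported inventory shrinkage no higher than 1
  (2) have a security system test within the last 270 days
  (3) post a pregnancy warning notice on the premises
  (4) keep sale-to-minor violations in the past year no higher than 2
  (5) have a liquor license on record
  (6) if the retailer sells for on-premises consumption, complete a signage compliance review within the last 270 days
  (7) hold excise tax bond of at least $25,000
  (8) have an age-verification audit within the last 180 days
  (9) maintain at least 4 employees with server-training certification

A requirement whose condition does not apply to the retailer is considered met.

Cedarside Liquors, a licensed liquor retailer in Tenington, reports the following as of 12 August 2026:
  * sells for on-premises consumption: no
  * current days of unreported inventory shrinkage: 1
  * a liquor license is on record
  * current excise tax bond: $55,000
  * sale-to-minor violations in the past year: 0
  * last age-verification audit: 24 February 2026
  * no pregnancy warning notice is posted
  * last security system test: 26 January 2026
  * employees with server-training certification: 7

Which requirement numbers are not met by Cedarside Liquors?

3

1. days of unreported inventory shrinkage 1 ≤ 1 → met
2. security system test 198 days ago vs limit 270 → met
3. pregnancy warning notice absent → not met
4. sale-to-minor violations in the past year 0 ≤ 2 → met
5. liquor license present → met
6. condition 'sells for on-premises consumption' does not hold → requirement n/a → met
7. excise tax bond $55,000 ≥ $25,000 → met
8. age-verification audit 169 days ago vs limit 180 → met
9. employees with server-training certification 7 ≥ 4 → met
Not met: 3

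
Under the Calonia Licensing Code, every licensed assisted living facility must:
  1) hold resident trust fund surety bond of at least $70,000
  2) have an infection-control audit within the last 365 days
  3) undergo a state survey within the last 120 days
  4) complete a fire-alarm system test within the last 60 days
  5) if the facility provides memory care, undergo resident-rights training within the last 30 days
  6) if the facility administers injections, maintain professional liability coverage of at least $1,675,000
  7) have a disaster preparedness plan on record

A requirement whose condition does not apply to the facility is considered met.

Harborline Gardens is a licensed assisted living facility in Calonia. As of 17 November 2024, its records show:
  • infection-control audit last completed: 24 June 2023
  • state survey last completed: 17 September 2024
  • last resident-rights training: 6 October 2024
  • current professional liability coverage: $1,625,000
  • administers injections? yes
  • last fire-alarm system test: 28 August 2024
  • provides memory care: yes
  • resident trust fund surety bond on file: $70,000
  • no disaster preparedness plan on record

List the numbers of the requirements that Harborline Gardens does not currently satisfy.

1. resident trust fund surety bond $70,000 ≥ $70,000 → met
2. infection-control audit 512 days ago vs limit 365 → not met
3. state survey 61 days ago vs limit 120 → met
4. fire-alarm system test 81 days ago vs limit 60 → not met
5. condition 'provides memory care' holds; resident-rights training 42 days ago vs limit 30 → not met
6. condition 'administers injections' holds; professional liability coverage $1,625,000 < $1,675,000 → not met
7. disaster preparedness plan absent → not met
Not met: 2, 4, 5, 6, 7

2, 4, 5, 6, 7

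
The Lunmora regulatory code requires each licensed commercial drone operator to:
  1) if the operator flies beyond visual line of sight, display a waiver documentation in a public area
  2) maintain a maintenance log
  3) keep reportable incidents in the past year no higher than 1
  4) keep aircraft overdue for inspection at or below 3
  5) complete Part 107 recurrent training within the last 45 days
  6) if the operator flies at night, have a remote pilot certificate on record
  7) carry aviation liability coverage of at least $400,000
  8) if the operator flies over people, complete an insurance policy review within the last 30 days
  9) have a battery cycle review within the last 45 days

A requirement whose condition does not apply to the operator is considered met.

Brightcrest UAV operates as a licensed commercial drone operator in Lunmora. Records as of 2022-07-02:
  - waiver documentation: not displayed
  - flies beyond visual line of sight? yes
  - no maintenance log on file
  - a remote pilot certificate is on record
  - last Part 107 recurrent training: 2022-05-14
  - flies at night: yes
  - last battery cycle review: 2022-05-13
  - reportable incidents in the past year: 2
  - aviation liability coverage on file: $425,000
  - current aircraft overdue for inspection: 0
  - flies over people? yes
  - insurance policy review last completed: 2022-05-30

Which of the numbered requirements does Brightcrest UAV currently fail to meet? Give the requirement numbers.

1. condition 'flies beyond visual line of sight' holds; waiver documentation absent → not met
2. maintenance log absent → not met
3. reportable incidents in the past year 2 > 1 → not met
4. aircraft overdue for inspection 0 ≤ 3 → met
5. Part 107 recurrent training 49 days ago vs limit 45 → not met
6. condition 'flies at night' holds; remote pilot certificate present → met
7. aviation liability coverage $425,000 ≥ $400,000 → met
8. condition 'flies over people' holds; insurance policy review 33 days ago vs limit 30 → not met
9. battery cycle review 50 days ago vs limit 45 → not met
Not met: 1, 2, 3, 5, 8, 9

1, 2, 3, 5, 8, 9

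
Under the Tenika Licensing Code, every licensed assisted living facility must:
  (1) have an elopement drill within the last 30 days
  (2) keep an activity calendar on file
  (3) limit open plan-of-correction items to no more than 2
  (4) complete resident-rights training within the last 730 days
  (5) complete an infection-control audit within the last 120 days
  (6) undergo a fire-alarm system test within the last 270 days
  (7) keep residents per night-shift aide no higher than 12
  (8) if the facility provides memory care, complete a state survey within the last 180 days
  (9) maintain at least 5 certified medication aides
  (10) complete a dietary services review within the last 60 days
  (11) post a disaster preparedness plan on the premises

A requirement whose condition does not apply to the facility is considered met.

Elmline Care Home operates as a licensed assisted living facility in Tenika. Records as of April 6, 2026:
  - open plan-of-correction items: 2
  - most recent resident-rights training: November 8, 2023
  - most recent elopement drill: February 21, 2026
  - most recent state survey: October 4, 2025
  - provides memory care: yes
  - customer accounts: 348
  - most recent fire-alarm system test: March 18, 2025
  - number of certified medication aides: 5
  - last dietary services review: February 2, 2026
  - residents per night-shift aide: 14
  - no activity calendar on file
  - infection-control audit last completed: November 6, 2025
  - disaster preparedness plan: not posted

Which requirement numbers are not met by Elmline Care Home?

1. elopement drill 44 days ago vs limit 30 → not met
2. activity calendar absent → not met
3. open plan-of-correction items 2 ≤ 2 → met
4. resident-rights training 880 days ago vs limit 730 → not met
5. infection-control audit 151 days ago vs limit 120 → not met
6. fire-alarm system test 384 days ago vs limit 270 → not met
7. residents per night-shift aide 14 > 12 → not met
8. condition 'provides memory care' holds; state survey 184 days ago vs limit 180 → not met
9. certified medication aides 5 ≥ 5 → met
10. dietary services review 63 days ago vs limit 60 → not met
11. disaster preparedness plan absent → not met
Not met: 1, 2, 4, 5, 6, 7, 8, 10, 11

1, 2, 4, 5, 6, 7, 8, 10, 11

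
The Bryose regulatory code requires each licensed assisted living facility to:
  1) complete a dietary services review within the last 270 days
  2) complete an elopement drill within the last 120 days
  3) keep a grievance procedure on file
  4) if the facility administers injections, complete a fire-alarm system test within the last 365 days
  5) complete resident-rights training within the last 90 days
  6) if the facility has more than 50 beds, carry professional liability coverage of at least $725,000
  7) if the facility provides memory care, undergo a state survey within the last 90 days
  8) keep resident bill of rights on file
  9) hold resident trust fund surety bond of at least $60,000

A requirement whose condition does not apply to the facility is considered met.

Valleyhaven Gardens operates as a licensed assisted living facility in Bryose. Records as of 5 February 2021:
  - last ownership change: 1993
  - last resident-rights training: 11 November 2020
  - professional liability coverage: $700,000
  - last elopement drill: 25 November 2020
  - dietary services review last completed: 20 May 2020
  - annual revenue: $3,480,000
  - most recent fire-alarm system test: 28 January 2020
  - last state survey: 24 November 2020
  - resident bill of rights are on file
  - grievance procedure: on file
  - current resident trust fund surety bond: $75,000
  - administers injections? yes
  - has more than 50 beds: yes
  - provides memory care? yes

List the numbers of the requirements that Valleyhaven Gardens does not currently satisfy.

1. dietary services review 261 days ago vs limit 270 → met
2. elopement drill 72 days ago vs limit 120 → met
3. grievance procedure present → met
4. condition 'administers injections' holds; fire-alarm system test 374 days ago vs limit 365 → not met
5. resident-rights training 86 days ago vs limit 90 → met
6. condition 'has more than 50 beds' holds; professional liability coverage $700,000 < $725,000 → not met
7. condition 'provides memory care' holds; state survey 73 days ago vs limit 90 → met
8. resident bill of rights present → met
9. resident trust fund surety bond $75,000 ≥ $60,000 → met
Not met: 4, 6

4, 6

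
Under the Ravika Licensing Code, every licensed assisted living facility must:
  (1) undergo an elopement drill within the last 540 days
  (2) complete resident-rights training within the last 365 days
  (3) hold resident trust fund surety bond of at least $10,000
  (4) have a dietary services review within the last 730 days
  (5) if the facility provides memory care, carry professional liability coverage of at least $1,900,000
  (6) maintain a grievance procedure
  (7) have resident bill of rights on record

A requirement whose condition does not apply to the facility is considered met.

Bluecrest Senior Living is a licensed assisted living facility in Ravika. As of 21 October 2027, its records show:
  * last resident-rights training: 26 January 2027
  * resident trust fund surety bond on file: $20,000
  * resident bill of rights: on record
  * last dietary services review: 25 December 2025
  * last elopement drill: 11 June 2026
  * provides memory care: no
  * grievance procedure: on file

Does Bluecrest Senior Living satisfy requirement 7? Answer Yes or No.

7. resident bill of rights present → met

Yes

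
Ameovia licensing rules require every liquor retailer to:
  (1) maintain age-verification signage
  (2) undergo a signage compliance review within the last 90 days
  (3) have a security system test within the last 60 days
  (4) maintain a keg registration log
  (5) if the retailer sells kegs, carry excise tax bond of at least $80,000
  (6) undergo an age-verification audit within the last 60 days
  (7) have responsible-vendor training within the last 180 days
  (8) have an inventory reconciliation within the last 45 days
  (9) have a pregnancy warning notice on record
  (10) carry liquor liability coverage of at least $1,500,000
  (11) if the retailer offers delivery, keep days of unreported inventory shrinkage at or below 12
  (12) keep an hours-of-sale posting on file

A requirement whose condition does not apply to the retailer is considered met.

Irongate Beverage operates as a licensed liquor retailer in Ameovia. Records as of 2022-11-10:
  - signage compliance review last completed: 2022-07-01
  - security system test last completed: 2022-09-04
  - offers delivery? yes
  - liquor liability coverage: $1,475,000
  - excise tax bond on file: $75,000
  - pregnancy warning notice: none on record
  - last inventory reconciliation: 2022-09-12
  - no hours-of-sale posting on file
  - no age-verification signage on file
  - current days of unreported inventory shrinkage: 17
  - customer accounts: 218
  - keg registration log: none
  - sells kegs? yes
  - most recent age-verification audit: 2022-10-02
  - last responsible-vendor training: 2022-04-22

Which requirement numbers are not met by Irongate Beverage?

1, 2, 3, 4, 5, 7, 8, 9, 10, 11, 12

1. age-verification signage absent → not met
2. signage compliance review 132 days ago vs limit 90 → not met
3. security system test 67 days ago vs limit 60 → not met
4. keg registration log absent → not met
5. condition 'sells kegs' holds; excise tax bond $75,000 < $80,000 → not met
6. age-verification audit 39 days ago vs limit 60 → met
7. responsible-vendor training 202 days ago vs limit 180 → not met
8. inventory reconciliation 59 days ago vs limit 45 → not met
9. pregnancy warning notice absent → not met
10. liquor liability coverage $1,475,000 < $1,500,000 → not met
11. condition 'offers delivery' holds; days of unreported inventory shrinkage 17 > 12 → not met
12. hours-of-sale posting absent → not met
Not met: 1, 2, 3, 4, 5, 7, 8, 9, 10, 11, 12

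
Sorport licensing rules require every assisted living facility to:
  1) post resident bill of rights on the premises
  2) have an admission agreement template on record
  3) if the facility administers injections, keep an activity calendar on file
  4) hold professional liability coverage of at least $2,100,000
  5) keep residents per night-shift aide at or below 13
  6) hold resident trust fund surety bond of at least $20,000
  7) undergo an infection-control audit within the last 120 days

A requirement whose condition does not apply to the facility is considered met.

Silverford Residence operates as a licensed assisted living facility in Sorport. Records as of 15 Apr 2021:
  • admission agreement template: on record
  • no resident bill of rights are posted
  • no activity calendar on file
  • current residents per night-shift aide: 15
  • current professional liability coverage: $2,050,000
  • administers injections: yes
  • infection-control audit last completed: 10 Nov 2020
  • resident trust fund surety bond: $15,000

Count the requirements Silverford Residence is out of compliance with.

1. resident bill of rights absent → not met
2. admission agreement template present → met
3. condition 'administers injections' holds; activity calendar absent → not met
4. professional liability coverage $2,050,000 < $2,100,000 → not met
5. residents per night-shift aide 15 > 13 → not met
6. resident trust fund surety bond $15,000 < $20,000 → not met
7. infection-control audit 156 days ago vs limit 120 → not met
Not met: 6 of 7

6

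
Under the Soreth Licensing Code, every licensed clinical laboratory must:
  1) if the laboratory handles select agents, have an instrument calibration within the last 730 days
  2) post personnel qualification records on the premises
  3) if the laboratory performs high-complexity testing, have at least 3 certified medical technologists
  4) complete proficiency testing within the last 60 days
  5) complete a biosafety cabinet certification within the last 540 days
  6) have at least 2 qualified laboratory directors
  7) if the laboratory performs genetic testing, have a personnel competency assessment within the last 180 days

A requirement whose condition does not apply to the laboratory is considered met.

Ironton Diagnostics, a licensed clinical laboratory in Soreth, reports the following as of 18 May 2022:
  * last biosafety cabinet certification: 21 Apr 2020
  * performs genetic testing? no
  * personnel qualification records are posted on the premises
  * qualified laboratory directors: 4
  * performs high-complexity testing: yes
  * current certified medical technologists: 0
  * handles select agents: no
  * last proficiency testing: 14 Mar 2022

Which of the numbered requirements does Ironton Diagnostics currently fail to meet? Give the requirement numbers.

1. condition 'handles select agents' does not hold → requirement n/a → met
2. personnel qualification records present → met
3. condition 'performs high-complexity testing' holds; certified medical technologists 0 < 3 → not met
4. proficiency testing 65 days ago vs limit 60 → not met
5. biosafety cabinet certification 757 days ago vs limit 540 → not met
6. qualified laboratory directors 4 ≥ 2 → met
7. condition 'performs genetic testing' does not hold → requirement n/a → met
Not met: 3, 4, 5

3, 4, 5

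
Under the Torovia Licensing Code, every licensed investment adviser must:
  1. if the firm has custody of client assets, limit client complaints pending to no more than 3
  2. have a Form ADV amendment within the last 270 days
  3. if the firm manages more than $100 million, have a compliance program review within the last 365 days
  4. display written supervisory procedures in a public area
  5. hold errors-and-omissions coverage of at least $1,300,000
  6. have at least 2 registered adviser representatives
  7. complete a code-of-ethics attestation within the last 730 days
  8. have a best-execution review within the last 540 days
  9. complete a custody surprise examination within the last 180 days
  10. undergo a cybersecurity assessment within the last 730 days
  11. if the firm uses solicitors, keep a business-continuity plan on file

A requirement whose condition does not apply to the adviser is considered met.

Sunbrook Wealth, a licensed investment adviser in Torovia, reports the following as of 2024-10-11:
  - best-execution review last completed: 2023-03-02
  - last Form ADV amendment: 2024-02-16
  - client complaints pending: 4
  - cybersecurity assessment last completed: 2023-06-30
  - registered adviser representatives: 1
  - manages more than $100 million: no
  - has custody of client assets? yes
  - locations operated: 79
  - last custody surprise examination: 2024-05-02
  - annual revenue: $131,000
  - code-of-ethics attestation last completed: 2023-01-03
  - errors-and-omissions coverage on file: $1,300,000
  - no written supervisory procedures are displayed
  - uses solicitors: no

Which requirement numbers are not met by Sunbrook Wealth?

1, 4, 6, 8

1. condition 'has custody of client assets' holds; client complaints pending 4 > 3 → not met
2. Form ADV amendment 238 days ago vs limit 270 → met
3. condition 'manages more than $100 million' does not hold → requirement n/a → met
4. written supervisory procedures absent → not met
5. errors-and-omissions coverage $1,300,000 ≥ $1,300,000 → met
6. registered adviser representatives 1 < 2 → not met
7. code-of-ethics attestation 647 days ago vs limit 730 → met
8. best-execution review 589 days ago vs limit 540 → not met
9. custody surprise examination 162 days ago vs limit 180 → met
10. cybersecurity assessment 469 days ago vs limit 730 → met
11. condition 'uses solicitors' does not hold → requirement n/a → met
Not met: 1, 4, 6, 8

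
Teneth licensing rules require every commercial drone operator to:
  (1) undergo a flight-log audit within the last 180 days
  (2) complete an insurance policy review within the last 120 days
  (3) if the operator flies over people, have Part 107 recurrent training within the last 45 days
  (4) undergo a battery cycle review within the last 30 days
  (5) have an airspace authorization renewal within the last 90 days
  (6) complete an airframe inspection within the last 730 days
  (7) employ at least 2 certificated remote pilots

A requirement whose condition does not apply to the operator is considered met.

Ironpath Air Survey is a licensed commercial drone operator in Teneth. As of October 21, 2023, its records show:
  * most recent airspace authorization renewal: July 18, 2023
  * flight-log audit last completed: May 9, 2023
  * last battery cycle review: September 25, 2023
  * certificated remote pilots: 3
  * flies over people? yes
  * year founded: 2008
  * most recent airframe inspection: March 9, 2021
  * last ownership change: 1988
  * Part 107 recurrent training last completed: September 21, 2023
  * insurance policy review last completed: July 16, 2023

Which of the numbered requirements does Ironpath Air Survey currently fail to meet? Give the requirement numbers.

1. flight-log audit 165 days ago vs limit 180 → met
2. insurance policy review 97 days ago vs limit 120 → met
3. condition 'flies over people' holds; Part 107 recurrent training 30 days ago vs limit 45 → met
4. battery cycle review 26 days ago vs limit 30 → met
5. airspace authorization renewal 95 days ago vs limit 90 → not met
6. airframe inspection 956 days ago vs limit 730 → not met
7. certificated remote pilots 3 ≥ 2 → met
Not met: 5, 6

5, 6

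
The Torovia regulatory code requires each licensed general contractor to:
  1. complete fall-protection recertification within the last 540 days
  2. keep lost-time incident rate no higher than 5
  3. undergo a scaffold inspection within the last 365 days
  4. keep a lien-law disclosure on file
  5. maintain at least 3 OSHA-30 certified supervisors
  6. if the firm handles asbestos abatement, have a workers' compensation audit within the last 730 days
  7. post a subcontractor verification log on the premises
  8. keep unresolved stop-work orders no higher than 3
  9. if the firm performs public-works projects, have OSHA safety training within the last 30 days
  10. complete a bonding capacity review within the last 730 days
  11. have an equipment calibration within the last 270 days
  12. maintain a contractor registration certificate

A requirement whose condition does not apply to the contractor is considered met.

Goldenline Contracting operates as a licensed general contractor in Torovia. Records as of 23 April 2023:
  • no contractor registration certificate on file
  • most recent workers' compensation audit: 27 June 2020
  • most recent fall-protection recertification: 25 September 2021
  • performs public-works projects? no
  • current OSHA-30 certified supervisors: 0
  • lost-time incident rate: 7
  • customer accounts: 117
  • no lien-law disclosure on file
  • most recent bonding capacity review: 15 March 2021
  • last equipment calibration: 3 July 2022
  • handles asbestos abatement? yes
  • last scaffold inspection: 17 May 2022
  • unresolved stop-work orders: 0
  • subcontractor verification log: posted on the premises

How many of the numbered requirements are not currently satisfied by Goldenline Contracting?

8

1. fall-protection recertification 575 days ago vs limit 540 → not met
2. lost-time incident rate 7 > 5 → not met
3. scaffold inspection 341 days ago vs limit 365 → met
4. lien-law disclosure absent → not met
5. OSHA-30 certified supervisors 0 < 3 → not met
6. condition 'handles asbestos abatement' holds; workers' compensation audit 1030 days ago vs limit 730 → not met
7. subcontractor verification log present → met
8. unresolved stop-work orders 0 ≤ 3 → met
9. condition 'performs public-works projects' does not hold → requirement n/a → met
10. bonding capacity review 769 days ago vs limit 730 → not met
11. equipment calibration 294 days ago vs limit 270 → not met
12. contractor registration certificate absent → not met
Not met: 8 of 12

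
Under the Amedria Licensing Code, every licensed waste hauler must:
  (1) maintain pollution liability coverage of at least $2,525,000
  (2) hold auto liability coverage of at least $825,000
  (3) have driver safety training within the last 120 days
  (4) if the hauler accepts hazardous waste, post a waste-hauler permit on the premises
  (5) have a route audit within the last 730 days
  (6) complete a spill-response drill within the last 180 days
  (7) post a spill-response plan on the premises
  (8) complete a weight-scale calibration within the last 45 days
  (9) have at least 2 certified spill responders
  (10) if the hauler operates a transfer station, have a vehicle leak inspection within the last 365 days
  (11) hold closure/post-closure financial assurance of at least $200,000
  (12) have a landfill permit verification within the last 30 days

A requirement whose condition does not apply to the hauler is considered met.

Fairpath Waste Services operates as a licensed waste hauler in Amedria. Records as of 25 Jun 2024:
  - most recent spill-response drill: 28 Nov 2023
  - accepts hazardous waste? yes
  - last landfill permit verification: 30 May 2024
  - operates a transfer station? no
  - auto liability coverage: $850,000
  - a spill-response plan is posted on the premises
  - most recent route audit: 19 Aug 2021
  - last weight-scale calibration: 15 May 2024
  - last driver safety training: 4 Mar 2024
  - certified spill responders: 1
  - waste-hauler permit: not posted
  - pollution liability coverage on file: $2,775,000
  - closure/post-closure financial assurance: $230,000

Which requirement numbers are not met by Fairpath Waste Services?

4, 5, 6, 9

1. pollution liability coverage $2,775,000 ≥ $2,525,000 → met
2. auto liability coverage $850,000 ≥ $825,000 → met
3. driver safety training 113 days ago vs limit 120 → met
4. condition 'accepts hazardous waste' holds; waste-hauler permit absent → not met
5. route audit 1041 days ago vs limit 730 → not met
6. spill-response drill 210 days ago vs limit 180 → not met
7. spill-response plan present → met
8. weight-scale calibration 41 days ago vs limit 45 → met
9. certified spill responders 1 < 2 → not met
10. condition 'operates a transfer station' does not hold → requirement n/a → met
11. closure/post-closure financial assurance $230,000 ≥ $200,000 → met
12. landfill permit verification 26 days ago vs limit 30 → met
Not met: 4, 5, 6, 9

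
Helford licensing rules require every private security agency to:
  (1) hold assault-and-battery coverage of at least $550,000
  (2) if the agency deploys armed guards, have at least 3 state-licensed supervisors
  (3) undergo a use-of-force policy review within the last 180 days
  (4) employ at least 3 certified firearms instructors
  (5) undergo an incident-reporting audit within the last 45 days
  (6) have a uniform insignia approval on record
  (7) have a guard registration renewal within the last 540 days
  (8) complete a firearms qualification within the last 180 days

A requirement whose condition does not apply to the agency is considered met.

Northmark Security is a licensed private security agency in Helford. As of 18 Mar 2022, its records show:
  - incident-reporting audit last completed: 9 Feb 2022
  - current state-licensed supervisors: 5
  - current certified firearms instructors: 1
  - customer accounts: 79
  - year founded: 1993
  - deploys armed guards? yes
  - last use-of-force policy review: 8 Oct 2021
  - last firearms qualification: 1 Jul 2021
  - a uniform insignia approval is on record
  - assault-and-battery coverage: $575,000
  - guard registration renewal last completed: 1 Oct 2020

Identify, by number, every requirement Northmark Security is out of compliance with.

1. assault-and-battery coverage $575,000 ≥ $550,000 → met
2. condition 'deploys armed guards' holds; state-licensed supervisors 5 ≥ 3 → met
3. use-of-force policy review 161 days ago vs limit 180 → met
4. certified firearms instructors 1 < 3 → not met
5. incident-reporting audit 37 days ago vs limit 45 → met
6. uniform insignia approval present → met
7. guard registration renewal 533 days ago vs limit 540 → met
8. firearms qualification 260 days ago vs limit 180 → not met
Not met: 4, 8

4, 8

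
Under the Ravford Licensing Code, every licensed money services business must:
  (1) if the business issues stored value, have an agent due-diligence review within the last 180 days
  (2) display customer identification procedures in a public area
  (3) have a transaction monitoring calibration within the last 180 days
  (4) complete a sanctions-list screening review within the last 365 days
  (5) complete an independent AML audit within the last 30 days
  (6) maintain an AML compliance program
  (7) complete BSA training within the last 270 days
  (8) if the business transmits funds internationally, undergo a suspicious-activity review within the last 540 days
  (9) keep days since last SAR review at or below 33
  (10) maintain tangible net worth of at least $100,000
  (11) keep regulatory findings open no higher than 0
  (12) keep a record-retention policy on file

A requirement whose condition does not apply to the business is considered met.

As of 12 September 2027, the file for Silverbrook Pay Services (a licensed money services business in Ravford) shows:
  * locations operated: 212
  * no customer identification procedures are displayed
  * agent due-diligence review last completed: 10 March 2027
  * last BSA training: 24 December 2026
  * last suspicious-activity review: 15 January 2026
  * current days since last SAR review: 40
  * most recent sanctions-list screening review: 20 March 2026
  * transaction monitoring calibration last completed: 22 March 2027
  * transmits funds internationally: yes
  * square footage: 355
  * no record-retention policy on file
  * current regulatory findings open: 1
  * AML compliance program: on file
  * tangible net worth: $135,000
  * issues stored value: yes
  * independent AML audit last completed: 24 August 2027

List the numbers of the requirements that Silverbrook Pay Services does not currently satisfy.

1, 2, 4, 8, 9, 11, 12

1. condition 'issues stored value' holds; agent due-diligence review 186 days ago vs limit 180 → not met
2. customer identification procedures absent → not met
3. transaction monitoring calibration 174 days ago vs limit 180 → met
4. sanctions-list screening review 541 days ago vs limit 365 → not met
5. independent AML audit 19 days ago vs limit 30 → met
6. AML compliance program present → met
7. BSA training 262 days ago vs limit 270 → met
8. condition 'transmits funds internationally' holds; suspicious-activity review 605 days ago vs limit 540 → not met
9. days since last SAR review 40 > 33 → not met
10. tangible net worth $135,000 ≥ $100,000 → met
11. regulatory findings open 1 > 0 → not met
12. record-retention policy absent → not met
Not met: 1, 2, 4, 8, 9, 11, 12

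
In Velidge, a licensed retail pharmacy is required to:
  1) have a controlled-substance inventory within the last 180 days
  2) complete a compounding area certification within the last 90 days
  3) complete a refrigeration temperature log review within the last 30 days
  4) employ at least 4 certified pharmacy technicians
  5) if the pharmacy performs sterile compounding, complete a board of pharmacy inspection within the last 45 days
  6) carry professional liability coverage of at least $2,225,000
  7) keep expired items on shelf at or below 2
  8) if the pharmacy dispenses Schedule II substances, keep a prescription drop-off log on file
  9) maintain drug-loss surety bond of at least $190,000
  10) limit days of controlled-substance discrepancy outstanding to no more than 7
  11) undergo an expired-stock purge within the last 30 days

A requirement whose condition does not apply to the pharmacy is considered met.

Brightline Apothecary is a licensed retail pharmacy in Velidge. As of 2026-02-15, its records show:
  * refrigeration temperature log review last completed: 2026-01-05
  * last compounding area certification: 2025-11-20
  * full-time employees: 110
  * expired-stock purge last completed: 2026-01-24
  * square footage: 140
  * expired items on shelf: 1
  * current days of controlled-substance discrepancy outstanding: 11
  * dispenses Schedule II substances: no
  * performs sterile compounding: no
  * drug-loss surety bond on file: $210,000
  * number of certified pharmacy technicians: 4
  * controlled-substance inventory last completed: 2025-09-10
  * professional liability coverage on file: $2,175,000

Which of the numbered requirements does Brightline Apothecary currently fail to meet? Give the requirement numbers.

1. controlled-substance inventory 158 days ago vs limit 180 → met
2. compounding area certification 87 days ago vs limit 90 → met
3. refrigeration temperature log review 41 days ago vs limit 30 → not met
4. certified pharmacy technicians 4 ≥ 4 → met
5. condition 'performs sterile compounding' does not hold → requirement n/a → met
6. professional liability coverage $2,175,000 < $2,225,000 → not met
7. expired items on shelf 1 ≤ 2 → met
8. condition 'dispenses Schedule II substances' does not hold → requirement n/a → met
9. drug-loss surety bond $210,000 ≥ $190,000 → met
10. days of controlled-substance discrepancy outstanding 11 > 7 → not met
11. expired-stock purge 22 days ago vs limit 30 → met
Not met: 3, 6, 10

3, 6, 10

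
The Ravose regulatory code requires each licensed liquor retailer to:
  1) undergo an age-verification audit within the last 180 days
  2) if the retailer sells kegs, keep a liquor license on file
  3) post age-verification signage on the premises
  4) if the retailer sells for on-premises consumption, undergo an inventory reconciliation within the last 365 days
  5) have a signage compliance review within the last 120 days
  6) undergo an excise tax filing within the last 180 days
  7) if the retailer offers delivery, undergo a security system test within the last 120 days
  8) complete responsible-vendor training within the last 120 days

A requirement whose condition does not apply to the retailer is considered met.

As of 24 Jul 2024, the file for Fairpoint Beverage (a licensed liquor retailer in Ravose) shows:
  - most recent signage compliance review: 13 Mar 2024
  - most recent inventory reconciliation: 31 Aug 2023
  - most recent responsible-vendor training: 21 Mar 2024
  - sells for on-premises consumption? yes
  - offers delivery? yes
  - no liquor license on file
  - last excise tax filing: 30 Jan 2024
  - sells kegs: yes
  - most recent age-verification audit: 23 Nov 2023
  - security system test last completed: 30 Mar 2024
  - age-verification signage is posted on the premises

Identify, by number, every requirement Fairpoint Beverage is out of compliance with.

1. age-verification audit 244 days ago vs limit 180 → not met
2. condition 'sells kegs' holds; liquor license absent → not met
3. age-verification signage present → met
4. condition 'sells for on-premises consumption' holds; inventory reconciliation 328 days ago vs limit 365 → met
5. signage compliance review 133 days ago vs limit 120 → not met
6. excise tax filing 176 days ago vs limit 180 → met
7. condition 'offers delivery' holds; security system test 116 days ago vs limit 120 → met
8. responsible-vendor training 125 days ago vs limit 120 → not met
Not met: 1, 2, 5, 8

1, 2, 5, 8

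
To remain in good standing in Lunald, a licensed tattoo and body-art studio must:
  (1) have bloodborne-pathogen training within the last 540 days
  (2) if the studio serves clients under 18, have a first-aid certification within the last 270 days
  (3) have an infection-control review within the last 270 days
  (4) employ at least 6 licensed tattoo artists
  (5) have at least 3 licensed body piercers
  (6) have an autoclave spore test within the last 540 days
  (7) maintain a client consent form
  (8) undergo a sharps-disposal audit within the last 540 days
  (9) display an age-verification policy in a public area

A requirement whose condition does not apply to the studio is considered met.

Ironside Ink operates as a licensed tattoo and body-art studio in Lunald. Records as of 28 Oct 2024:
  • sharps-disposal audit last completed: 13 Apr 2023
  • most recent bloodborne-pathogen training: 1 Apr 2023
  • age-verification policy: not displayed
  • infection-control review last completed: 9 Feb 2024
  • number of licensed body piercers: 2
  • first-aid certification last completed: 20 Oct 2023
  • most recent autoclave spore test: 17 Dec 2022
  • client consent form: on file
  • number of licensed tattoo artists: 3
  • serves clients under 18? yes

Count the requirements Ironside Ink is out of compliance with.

1. bloodborne-pathogen training 576 days ago vs limit 540 → not met
2. condition 'serves clients under 18' holds; first-aid certification 374 days ago vs limit 270 → not met
3. infection-control review 262 days ago vs limit 270 → met
4. licensed tattoo artists 3 < 6 → not met
5. licensed body piercers 2 < 3 → not met
6. autoclave spore test 681 days ago vs limit 540 → not met
7. client consent form present → met
8. sharps-disposal audit 564 days ago vs limit 540 → not met
9. age-verification policy absent → not met
Not met: 7 of 9

7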